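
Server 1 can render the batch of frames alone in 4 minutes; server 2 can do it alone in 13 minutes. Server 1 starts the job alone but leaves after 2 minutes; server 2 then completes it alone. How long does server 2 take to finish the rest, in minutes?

13/2 minutes

In 2 minutes server 1 does 2/4 = 1/2 of the job, leaving 1/2.
Server 2 works at 1/13 per minute, so finishing takes 1/2 ÷ 1/13 = 13/2 minutes.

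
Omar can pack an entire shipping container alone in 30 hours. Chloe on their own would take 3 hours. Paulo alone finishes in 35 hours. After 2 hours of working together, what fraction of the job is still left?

22/105

Combined rate: 1/30 + 1/3 + 1/35 = (7 + 70 + 6)/210 = 83/210 per hour.
In 2 hours they complete 2·83/210 = 83/105 of the job.
So 22/105 remains.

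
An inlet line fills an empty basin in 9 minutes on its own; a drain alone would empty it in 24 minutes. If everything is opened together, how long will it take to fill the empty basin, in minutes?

72/5 minutes

Net rate = 1/9 − 1/24 = (8 − 3)/72 = 5/72 per minute.
Filling time = 1 ÷ (5/72) = 72/5 minutes.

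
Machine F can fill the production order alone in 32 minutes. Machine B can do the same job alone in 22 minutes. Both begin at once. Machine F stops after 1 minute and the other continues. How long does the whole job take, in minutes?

341/16 minutes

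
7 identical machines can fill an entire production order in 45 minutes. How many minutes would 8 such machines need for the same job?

Total work is 7·45 = 315 machine-minutes.
With 8 machines: 315/8 minutes.

315/8 minutes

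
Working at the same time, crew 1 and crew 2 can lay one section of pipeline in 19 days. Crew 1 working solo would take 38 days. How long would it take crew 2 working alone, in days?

Combined rate is 1/19 per day.
Known contribution: 1/38 per day.
So crew 2's rate is 1/19 − 1/38 = 1/38, meaning 38 days alone.

38 days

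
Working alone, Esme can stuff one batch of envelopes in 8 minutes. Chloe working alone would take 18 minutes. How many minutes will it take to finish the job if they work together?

Combined rate: 1/8 + 1/18 = (9 + 4)/72 = 13/72 per minute.
Time = 1 ÷ (13/72) = 72/13 minutes.

72/13 minutes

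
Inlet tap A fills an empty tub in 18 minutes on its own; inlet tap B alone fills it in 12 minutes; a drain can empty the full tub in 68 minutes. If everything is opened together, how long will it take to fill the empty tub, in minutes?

Net rate = 1/18 + 1/12 − 1/68 = (34 + 51 − 9)/612 = 76/612 = 19/153 per minute.
Filling time = 1 ÷ (19/153) = 153/19 minutes.

153/19 minutes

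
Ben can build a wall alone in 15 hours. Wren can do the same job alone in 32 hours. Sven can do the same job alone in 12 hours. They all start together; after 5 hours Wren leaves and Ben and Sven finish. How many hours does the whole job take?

In the first 5 hours the combined rate is 29/160, so 29/32 of the job is done, leaving 3/32.
After Wren leaves the rate is 3/20 per hour; the remaining 3/32 takes 5/8 hours.
Total = 5 + 5/8 = 45/8 hours.

45/8 hours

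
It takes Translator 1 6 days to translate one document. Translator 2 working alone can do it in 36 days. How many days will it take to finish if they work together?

36/7 days

Combined rate: 1/6 + 1/36 = (6 + 1)/36 = 7/36 per day.
Time = 1 ÷ (7/36) = 36/7 days.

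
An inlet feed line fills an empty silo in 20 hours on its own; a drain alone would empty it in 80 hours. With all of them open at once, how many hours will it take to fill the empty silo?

80/3 hours

Net rate = 1/20 − 1/80 = (4 − 1)/80 = 3/80 per hour.
Filling time = 1 ÷ (3/80) = 80/3 hours.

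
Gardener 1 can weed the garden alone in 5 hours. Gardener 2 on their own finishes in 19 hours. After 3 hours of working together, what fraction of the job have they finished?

72/95

Combined rate: 1/5 + 1/19 = (19 + 5)/95 = 24/95 per hour.
In 3 hours they complete 3·24/95 = 72/95 of the job.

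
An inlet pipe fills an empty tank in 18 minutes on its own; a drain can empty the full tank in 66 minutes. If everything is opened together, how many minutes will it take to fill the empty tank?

99/4 minutes

Net rate = 1/18 − 1/66 = (11 − 3)/198 = 8/198 = 4/99 per minute.
Filling time = 1 ÷ (4/99) = 99/4 minutes.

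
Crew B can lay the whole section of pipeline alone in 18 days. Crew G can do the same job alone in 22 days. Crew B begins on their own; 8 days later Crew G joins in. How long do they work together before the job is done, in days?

11/2 days

In the first 8 days Crew B alone does 8/18 = 4/9 of the job, leaving 5/9.
Once everyone is working, combined rate: 1/18 + 1/22 = (11 + 9)/198 = 20/198 = 10/99 per day.
Remaining 5/9 at 10/99 per day takes 11/2 days.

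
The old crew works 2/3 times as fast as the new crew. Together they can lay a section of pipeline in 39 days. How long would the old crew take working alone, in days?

195/2 days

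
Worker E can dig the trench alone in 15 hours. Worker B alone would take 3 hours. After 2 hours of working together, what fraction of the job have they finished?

Combined rate: 1/15 + 1/3 = (1 + 5)/15 = 6/15 = 2/5 per hour.
In 2 hours they complete 2·2/5 = 4/5 of the job.

4/5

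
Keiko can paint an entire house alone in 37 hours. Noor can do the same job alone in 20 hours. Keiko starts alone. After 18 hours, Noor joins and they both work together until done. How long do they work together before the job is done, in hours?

In the first 18 hours Keiko alone does 18/37 of the job, leaving 19/37.
Once everyone is working, combined rate: 1/37 + 1/20 = (20 + 37)/740 = 57/740 per hour.
Remaining 19/37 at 57/740 per hour takes 20/3 hours.

20/3 hours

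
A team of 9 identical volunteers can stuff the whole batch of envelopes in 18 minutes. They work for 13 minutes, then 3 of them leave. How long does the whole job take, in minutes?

41/2 minutes

One volunteer does 1/162 of the job per minute.
After 13 minutes with 9 volunteers, 13/18 is done (5/18 left).
With 6 volunteers the rate is 6/162 = 1/27, so the rest takes 5/18 ÷ 1/27 = 15/2 minutes.
Total = 13 + 15/2 = 41/2 minutes.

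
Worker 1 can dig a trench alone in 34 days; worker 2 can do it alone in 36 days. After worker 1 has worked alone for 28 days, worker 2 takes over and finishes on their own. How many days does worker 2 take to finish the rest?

108/17 days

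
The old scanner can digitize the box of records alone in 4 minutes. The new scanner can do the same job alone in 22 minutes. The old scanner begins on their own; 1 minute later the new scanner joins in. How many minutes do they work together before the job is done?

In the first 1 minute the old scanner alone does 1/4 of the job, leaving 3/4.
Once everyone is working, combined rate: 1/4 + 1/22 = (11 + 2)/44 = 13/44 per minute.
Remaining 3/4 at 13/44 per minute takes 33/13 minutes.

33/13 minutes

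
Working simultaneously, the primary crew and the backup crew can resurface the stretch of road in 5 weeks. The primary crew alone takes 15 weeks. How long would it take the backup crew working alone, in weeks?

15/2 weeks

Combined rate is 1/5 per week.
Known contribution: 1/15 per week.
So the backup crew's rate is 1/5 − 1/15 = 2/15, meaning 15/2 weeks alone.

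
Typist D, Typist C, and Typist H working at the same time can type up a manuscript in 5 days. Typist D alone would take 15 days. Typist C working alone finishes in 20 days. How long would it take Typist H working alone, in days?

12 days

Combined rate is 1/5 per day.
Known contribution: 1/15 + 1/20 = (4 + 3)/60 = 7/60 per day.
So Typist H's rate is 1/5 − 7/60 = 1/12, meaning 12 days alone.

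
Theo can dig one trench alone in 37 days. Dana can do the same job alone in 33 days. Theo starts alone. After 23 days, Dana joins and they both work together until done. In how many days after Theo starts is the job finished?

In the first 23 days Theo alone does 23/37 of the job, leaving 14/37.
Once everyone is working, combined rate: 1/37 + 1/33 = (33 + 37)/1221 = 70/1221 per day.
Remaining 14/37 at 70/1221 per day takes 33/5 days.
Total from the start = 23 + 33/5 = 148/5 days.

148/5 days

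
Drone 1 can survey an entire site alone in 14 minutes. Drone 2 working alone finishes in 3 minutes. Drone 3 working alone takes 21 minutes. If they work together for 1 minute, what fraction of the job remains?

Combined rate: 1/14 + 1/3 + 1/21 = (3 + 14 + 2)/42 = 19/42 per minute.
In 1 minute they complete 1·19/42 = 19/42 of the job.
So 23/42 remains.

23/42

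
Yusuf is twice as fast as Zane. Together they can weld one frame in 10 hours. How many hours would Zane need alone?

Let Zane's rate be r; then Yusuf's rate is 2r, so together (2 + 1)r = 3r = 1/10.
Thus r = 1/30 per hour.
Zane alone: 30 hours; Yusuf alone: 15 hours.

30 hours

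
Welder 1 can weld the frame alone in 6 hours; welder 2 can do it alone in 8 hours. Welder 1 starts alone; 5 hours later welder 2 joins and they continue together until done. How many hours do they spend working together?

In 5 hours welder 1 does 5/6 of the job, leaving 1/6.
Welder 1 and welder 2 together work at 7/24 per hour, so finishing takes 1/6 ÷ 7/24 = 4/7 hours.

4/7 hours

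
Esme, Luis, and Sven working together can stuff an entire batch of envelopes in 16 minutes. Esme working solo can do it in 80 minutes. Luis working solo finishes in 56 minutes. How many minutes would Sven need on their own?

Combined rate is 1/16 per minute.
Known contribution: 1/80 + 1/56 = (7 + 10)/560 = 17/560 per minute.
So Sven's rate is 1/16 − 17/560 = 9/280, meaning 280/9 minutes alone.

280/9 minutes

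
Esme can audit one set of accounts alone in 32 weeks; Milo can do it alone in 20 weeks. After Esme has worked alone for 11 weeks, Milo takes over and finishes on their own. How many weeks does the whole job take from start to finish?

193/8 weeks

In 11 weeks Esme does 11/32 of the job, leaving 21/32.
Milo works at 1/20 per week, so finishing takes 21/32 ÷ 1/20 = 105/8 weeks.
Total time = 11 + 105/8 = 193/8 weeks.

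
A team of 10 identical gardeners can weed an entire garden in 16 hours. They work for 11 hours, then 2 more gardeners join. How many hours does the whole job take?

One gardener does 1/160 of the job per hour.
After 11 hours with 10 gardeners, 11/16 is done (5/16 left).
With 12 gardeners the rate is 12/160 = 3/40, so the rest takes 5/16 ÷ 3/40 = 25/6 hours.
Total = 11 + 25/6 = 91/6 hours.

91/6 hours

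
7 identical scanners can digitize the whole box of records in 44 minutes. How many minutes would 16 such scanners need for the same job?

Total work is 7·44 = 308 scanner-minutes.
With 16 scanners: 308/16 = 77/4 minutes.

77/4 minutes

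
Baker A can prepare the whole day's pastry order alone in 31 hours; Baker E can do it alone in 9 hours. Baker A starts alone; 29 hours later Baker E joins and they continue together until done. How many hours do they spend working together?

In 29 hours Baker A does 29/31 of the job, leaving 2/31.
Baker A and Baker E together work at 40/279 per hour, so finishing takes 2/31 ÷ 40/279 = 9/20 hours.

9/20 hours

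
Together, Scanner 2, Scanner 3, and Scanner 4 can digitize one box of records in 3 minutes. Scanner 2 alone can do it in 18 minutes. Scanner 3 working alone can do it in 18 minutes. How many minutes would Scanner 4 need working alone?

Combined rate is 1/3 per minute.
Known contribution: 1/18 + 1/18 = (1 + 1)/18 = 2/18 = 1/9 per minute.
So Scanner 4's rate is 1/3 − 1/9 = 2/9, meaning 9/2 minutes alone.

9/2 minutes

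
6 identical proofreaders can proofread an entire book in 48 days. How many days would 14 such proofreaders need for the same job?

Total work is 6·48 = 288 proofreader-days.
With 14 proofreaders: 288/14 = 144/7 days.

144/7 days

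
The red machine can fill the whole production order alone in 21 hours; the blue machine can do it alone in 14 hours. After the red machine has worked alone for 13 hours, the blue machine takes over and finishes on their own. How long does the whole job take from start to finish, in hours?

55/3 hours

In 13 hours the red machine does 13/21 of the job, leaving 8/21.
The blue machine works at 1/14 per hour, so finishing takes 8/21 ÷ 1/14 = 16/3 hours.
Total time = 13 + 16/3 = 55/3 hours.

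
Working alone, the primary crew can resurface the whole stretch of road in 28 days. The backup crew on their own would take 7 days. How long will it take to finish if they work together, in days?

Combined rate: 1/28 + 1/7 = (1 + 4)/28 = 5/28 per day.
Time = 1 ÷ (5/28) = 28/5 days.

28/5 days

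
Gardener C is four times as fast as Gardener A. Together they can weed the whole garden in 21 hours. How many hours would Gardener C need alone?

Let Gardener A's rate be r; then Gardener C's rate is 4r, so together (4 + 1)r = 5r = 1/21.
Thus r = 1/105 per hour.
Gardener A alone: 105 hours; Gardener C alone: 105/4 hours.

105/4 hours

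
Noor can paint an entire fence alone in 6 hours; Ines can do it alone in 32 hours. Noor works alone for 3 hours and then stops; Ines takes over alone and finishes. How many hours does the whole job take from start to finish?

19 hours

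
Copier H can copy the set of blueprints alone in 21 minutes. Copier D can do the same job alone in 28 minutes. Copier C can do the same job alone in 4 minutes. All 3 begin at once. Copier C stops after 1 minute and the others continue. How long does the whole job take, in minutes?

In the first 1 minute the combined rate is 1/3, so 1/3 of the job is done, leaving 2/3.
After Copier C leaves the rate is 1/12 per minute; the remaining 2/3 takes 8 minutes.
Total = 1 + 8 = 9 minutes.

9 minutes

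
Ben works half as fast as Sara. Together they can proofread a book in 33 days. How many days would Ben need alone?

Let Sara's rate be r; then Ben's rate is (1/2)r, so together (1/2 + 1)r = (3/2)r = 1/33.
Thus r = 2/99 per day.
Sara alone: 99/2 days; Ben alone: 99 days.

99 days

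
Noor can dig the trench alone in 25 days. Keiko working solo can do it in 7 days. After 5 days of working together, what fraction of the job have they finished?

Combined rate: 1/25 + 1/7 = (7 + 25)/175 = 32/175 per day.
In 5 days they complete 5·32/175 = 32/35 of the job.

32/35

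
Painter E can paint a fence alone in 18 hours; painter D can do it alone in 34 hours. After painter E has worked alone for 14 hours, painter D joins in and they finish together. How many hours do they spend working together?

In 14 hours painter E does 14/18 = 7/9 of the job, leaving 2/9.
Painter E and painter D together work at 13/153 per hour, so finishing takes 2/9 ÷ 13/153 = 34/13 hours.

34/13 hours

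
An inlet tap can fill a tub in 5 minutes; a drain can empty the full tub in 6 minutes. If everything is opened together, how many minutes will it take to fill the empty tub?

Net rate = 1/5 − 1/6 = (6 − 5)/30 = 1/30 per minute.
Filling time = 1 ÷ (1/30) = 30 minutes.

30 minutes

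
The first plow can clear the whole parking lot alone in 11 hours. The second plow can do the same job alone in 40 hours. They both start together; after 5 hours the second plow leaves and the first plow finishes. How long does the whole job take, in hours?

77/8 hours

In the first 5 hours the combined rate is 51/440, so 51/88 of the job is done, leaving 37/88.
After the second plow leaves the rate is 1/11 per hour; the remaining 37/88 takes 37/8 hours.
Total = 5 + 37/8 = 77/8 hours.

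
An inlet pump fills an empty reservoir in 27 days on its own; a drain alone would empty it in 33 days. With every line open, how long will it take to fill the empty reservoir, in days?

297/2 days

Net rate = 1/27 − 1/33 = (11 − 9)/297 = 2/297 per day.
Filling time = 1 ÷ (2/297) = 297/2 days.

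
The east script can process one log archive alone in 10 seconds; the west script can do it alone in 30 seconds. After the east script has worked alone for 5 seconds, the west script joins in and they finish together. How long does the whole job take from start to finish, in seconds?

35/4 seconds

In 5 seconds the east script does 5/10 = 1/2 of the job, leaving 1/2.
The east script and the west script together work at 2/15 per second, so finishing takes 1/2 ÷ 2/15 = 15/4 seconds.
Total time = 5 + 15/4 = 35/4 seconds.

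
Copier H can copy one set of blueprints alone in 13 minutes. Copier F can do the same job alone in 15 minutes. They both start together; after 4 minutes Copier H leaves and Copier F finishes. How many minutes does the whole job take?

In the first 4 minutes the combined rate is 28/195, so 112/195 of the job is done, leaving 83/195.
After Copier H leaves the rate is 1/15 per minute; the remaining 83/195 takes 83/13 minutes.
Total = 4 + 83/13 = 135/13 minutes.

135/13 minutes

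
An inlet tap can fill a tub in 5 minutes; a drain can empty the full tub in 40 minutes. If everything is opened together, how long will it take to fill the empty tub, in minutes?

40/7 minutes

Net rate = 1/5 − 1/40 = (8 − 1)/40 = 7/40 per minute.
Filling time = 1 ÷ (7/40) = 40/7 minutes.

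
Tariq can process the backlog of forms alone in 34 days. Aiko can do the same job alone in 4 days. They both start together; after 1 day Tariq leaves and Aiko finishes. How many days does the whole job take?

66/17 days

In the first 1 day the combined rate is 19/68, so 19/68 of the job is done, leaving 49/68.
After Tariq leaves the rate is 1/4 per day; the remaining 49/68 takes 49/17 days.
Total = 1 + 49/17 = 66/17 days.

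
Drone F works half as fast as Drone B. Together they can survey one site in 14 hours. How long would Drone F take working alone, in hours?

42 hours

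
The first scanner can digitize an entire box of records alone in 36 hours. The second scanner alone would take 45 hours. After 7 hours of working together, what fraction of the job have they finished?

7/20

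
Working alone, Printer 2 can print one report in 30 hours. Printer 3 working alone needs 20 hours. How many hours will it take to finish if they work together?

Combined rate: 1/30 + 1/20 = (2 + 3)/60 = 5/60 = 1/12 per hour.
Time = 1 ÷ (1/12) = 12 hours.

12 hours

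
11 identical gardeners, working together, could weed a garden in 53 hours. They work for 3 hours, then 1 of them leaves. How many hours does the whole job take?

One gardener does 1/583 of the job per hour.
After 3 hours with 11 gardeners, 3/53 is done (50/53 left).
With 10 gardeners the rate is 10/583, so the rest takes 50/53 ÷ 10/583 = 55 hours.
Total = 3 + 55 = 58 hours.

58 hours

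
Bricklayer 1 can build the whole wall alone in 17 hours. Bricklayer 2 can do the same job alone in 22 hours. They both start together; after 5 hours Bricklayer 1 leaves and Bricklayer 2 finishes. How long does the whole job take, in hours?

In the first 5 hours the combined rate is 39/374, so 195/374 of the job is done, leaving 179/374.
After Bricklayer 1 leaves the rate is 1/22 per hour; the remaining 179/374 takes 179/17 hours.
Total = 5 + 179/17 = 264/17 hours.

264/17 hours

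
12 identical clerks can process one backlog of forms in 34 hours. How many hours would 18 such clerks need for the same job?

Total work is 12·34 = 408 clerk-hours.
With 18 clerks: 408/18 = 68/3 hours.

68/3 hours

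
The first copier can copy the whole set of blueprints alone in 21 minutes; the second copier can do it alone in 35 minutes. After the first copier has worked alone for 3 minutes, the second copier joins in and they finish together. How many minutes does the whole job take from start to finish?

57/4 minutes

In 3 minutes the first copier does 3/21 = 1/7 of the job, leaving 6/7.
The first copier and the second copier together work at 8/105 per minute, so finishing takes 6/7 ÷ 8/105 = 45/4 minutes.
Total time = 3 + 45/4 = 57/4 minutes.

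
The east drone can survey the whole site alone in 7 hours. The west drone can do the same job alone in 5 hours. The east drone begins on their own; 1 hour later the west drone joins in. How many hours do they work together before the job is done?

In the first 1 hour the east drone alone does 1/7 of the job, leaving 6/7.
Once everyone is working, combined rate: 1/7 + 1/5 = (5 + 7)/35 = 12/35 per hour.
Remaining 6/7 at 12/35 per hour takes 5/2 hours.

5/2 hours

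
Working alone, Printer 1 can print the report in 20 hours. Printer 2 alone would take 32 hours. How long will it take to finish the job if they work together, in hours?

Combined rate: 1/20 + 1/32 = (8 + 5)/160 = 13/160 per hour.
Time = 1 ÷ (13/160) = 160/13 hours.

160/13 hours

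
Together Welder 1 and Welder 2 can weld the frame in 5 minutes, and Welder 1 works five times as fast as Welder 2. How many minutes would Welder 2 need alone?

30 minutes

Let Welder 2's rate be r; then Welder 1's rate is 5r, so together (5 + 1)r = 6r = 1/5.
Thus r = 1/30 per minute.
Welder 2 alone: 30 minutes; Welder 1 alone: 6 minutes.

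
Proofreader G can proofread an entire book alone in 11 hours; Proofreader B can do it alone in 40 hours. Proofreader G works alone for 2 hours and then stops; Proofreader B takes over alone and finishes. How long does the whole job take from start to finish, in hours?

In 2 hours Proofreader G does 2/11 of the job, leaving 9/11.
Proofreader B works at 1/40 per hour, so finishing takes 9/11 ÷ 1/40 = 360/11 hours.
Total time = 2 + 360/11 = 382/11 hours.

382/11 hours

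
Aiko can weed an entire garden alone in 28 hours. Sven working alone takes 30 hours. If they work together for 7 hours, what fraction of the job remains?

31/60

Combined rate: 1/28 + 1/30 = (15 + 14)/420 = 29/420 per hour.
In 7 hours they complete 7·29/420 = 29/60 of the job.
So 31/60 remains.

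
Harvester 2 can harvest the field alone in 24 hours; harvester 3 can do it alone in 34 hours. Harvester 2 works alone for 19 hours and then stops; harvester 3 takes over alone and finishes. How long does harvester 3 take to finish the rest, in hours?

85/12 hours

In 19 hours harvester 2 does 19/24 of the job, leaving 5/24.
Harvester 3 works at 1/34 per hour, so finishing takes 5/24 ÷ 1/34 = 85/12 hours.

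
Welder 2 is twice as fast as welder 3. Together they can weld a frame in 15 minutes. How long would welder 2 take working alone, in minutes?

Let welder 3's rate be r; then welder 2's rate is 2r, so together (2 + 1)r = 3r = 1/15.
Thus r = 1/45 per minute.
Welder 3 alone: 45 minutes; welder 2 alone: 45/2 minutes.

45/2 minutes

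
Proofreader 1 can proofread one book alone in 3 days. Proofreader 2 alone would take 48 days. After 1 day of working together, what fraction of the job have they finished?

Combined rate: 1/3 + 1/48 = (16 + 1)/48 = 17/48 per day.
In 1 day they complete 1·17/48 = 17/48 of the job.

17/48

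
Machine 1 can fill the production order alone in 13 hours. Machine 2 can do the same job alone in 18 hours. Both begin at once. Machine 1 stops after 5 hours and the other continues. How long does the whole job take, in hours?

144/13 hours

In the first 5 hours the combined rate is 31/234, so 155/234 of the job is done, leaving 79/234.
After Machine 1 leaves the rate is 1/18 per hour; the remaining 79/234 takes 79/13 hours.
Total = 5 + 79/13 = 144/13 hours.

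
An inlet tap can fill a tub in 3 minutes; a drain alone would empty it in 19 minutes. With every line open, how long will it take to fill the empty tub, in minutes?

57/16 minutes

Net rate = 1/3 − 1/19 = (19 − 3)/57 = 16/57 per minute.
Filling time = 1 ÷ (16/57) = 57/16 minutes.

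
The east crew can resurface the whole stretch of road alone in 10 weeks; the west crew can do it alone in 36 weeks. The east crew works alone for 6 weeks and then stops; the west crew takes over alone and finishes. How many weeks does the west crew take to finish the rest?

In 6 weeks the east crew does 6/10 = 3/5 of the job, leaving 2/5.
The west crew works at 1/36 per week, so finishing takes 2/5 ÷ 1/36 = 72/5 weeks.

72/5 weeks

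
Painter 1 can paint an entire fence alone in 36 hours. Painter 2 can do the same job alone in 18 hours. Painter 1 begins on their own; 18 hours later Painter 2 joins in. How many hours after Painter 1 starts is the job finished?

In the first 18 hours Painter 1 alone does 18/36 = 1/2 of the job, leaving 1/2.
Once everyone is working, combined rate: 1/36 + 1/18 = (1 + 2)/36 = 3/36 = 1/12 per hour.
Remaining 1/2 at 1/12 per hour takes 6 hours.
Total from the start = 18 + 6 = 24 hours.

24 hours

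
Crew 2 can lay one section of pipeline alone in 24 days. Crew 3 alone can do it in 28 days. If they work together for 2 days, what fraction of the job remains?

71/84

Combined rate: 1/24 + 1/28 = (7 + 6)/168 = 13/168 per day.
In 2 days they complete 2·13/168 = 13/84 of the job.
So 71/84 remains.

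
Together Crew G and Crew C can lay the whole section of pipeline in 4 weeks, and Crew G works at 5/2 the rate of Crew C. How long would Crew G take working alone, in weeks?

28/5 weeks

Let Crew C's rate be r; then Crew G's rate is (5/2)r, so together (5/2 + 1)r = (7/2)r = 1/4.
Thus r = 1/14 per week.
Crew C alone: 14 weeks; Crew G alone: 28/5 weeks.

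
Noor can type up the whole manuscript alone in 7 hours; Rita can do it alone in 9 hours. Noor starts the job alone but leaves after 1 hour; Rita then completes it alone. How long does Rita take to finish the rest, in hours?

In 1 hour Noor does 1/7 of the job, leaving 6/7.
Rita works at 1/9 per hour, so finishing takes 6/7 ÷ 1/9 = 54/7 hours.

54/7 hours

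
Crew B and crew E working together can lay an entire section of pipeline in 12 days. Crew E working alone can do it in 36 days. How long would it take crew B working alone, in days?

Combined rate is 1/12 per day.
Known contribution: 1/36 per day.
So crew B's rate is 1/12 − 1/36 = 1/18, meaning 18 days alone.

18 days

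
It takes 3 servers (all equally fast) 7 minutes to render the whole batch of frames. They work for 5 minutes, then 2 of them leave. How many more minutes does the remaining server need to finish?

One server does 1/21 of the job per minute.
After 5 minutes with 3 servers, 5/7 is done (2/7 left).
With 1 server the rate is 1/21, so the rest takes 2/7 ÷ 1/21 = 6 minutes.

6 minutes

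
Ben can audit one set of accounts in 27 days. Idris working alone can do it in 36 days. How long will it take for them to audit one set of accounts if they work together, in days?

Combined rate: 1/27 + 1/36 = (4 + 3)/108 = 7/108 per day.
Time = 1 ÷ (7/108) = 108/7 days.

108/7 days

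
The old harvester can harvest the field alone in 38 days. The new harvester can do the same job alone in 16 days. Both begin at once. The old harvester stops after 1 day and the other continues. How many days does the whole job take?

In the first 1 day the combined rate is 27/304, so 27/304 of the job is done, leaving 277/304.
After the old harvester leaves the rate is 1/16 per day; the remaining 277/304 takes 277/19 days.
Total = 1 + 277/19 = 296/19 days.

296/19 days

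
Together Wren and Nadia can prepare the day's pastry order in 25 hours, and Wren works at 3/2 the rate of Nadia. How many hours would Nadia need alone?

125/2 hours

Let Nadia's rate be r; then Wren's rate is (3/2)r, so together (3/2 + 1)r = (5/2)r = 1/25.
Thus r = 2/125 per hour.
Nadia alone: 125/2 hours; Wren alone: 125/3 hours.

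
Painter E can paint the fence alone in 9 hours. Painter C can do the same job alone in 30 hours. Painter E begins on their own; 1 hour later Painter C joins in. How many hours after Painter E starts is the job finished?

93/13 hours

In the first 1 hour Painter E alone does 1/9 of the job, leaving 8/9.
Once everyone is working, combined rate: 1/9 + 1/30 = (10 + 3)/90 = 13/90 per hour.
Remaining 8/9 at 13/90 per hour takes 80/13 hours.
Total from the start = 1 + 80/13 = 93/13 hours.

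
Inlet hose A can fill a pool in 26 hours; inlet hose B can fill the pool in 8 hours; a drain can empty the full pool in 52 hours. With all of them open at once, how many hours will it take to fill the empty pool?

Net rate = 1/26 + 1/8 − 1/52 = (4 + 13 − 2)/104 = 15/104 per hour.
Filling time = 1 ÷ (15/104) = 104/15 hours.

104/15 hours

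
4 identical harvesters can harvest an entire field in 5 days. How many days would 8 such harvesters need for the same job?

Total work is 4·5 = 20 harvester-days.
With 8 harvesters: 20/8 = 5/2 days.

5/2 days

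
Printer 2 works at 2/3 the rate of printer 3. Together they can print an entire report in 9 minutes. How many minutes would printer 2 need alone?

45/2 minutes

Let printer 3's rate be r; then printer 2's rate is (2/3)r, so together (2/3 + 1)r = (5/3)r = 1/9.
Thus r = 1/15 per minute.
Printer 3 alone: 15 minutes; printer 2 alone: 45/2 minutes.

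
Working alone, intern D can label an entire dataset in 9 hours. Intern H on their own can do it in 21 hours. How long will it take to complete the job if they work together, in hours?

With two workers the combined time is the product over the sum: 9·21/(9+21) = 189/30 = 63/10 hours.

63/10 hours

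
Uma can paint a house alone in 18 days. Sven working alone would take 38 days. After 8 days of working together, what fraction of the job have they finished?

112/171

Combined rate: 1/18 + 1/38 = (19 + 9)/342 = 28/342 = 14/171 per day.
In 8 days they complete 8·14/171 = 112/171 of the job.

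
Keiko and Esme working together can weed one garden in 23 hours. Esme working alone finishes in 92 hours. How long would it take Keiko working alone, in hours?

92/3 hours

Combined rate is 1/23 per hour.
Known contribution: 1/92 per hour.
So Keiko's rate is 1/23 − 1/92 = 3/92, meaning 92/3 hours alone.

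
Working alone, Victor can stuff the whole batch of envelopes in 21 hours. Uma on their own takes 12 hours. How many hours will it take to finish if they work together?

84/11 hours

Combined rate: 1/21 + 1/12 = (4 + 7)/84 = 11/84 per hour.
Time = 1 ÷ (11/84) = 84/11 hours.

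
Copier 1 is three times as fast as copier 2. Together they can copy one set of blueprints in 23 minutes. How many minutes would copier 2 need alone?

92 minutes

Let copier 2's rate be r; then copier 1's rate is 3r, so together (3 + 1)r = 4r = 1/23.
Thus r = 1/92 per minute.
Copier 2 alone: 92 minutes; copier 1 alone: 92/3 minutes.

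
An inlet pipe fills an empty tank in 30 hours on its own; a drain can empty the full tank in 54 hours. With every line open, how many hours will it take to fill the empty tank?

135/2 hours

Net rate = 1/30 − 1/54 = (9 − 5)/270 = 4/270 = 2/135 per hour.
Filling time = 1 ÷ (2/135) = 135/2 hours.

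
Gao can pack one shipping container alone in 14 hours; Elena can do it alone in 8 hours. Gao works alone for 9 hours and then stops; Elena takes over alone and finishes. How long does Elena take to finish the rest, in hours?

20/7 hours

In 9 hours Gao does 9/14 of the job, leaving 5/14.
Elena works at 1/8 per hour, so finishing takes 5/14 ÷ 1/8 = 20/7 hours.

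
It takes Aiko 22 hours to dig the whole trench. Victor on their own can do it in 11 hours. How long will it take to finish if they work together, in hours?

Combined rate: 1/22 + 1/11 = (1 + 2)/22 = 3/22 per hour.
Time = 1 ÷ (3/22) = 22/3 hours.

22/3 hours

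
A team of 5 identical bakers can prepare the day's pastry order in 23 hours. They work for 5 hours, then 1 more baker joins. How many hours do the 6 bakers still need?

15 hours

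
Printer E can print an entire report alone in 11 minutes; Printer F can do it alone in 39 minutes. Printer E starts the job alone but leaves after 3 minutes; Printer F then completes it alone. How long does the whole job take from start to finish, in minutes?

345/11 minutes

In 3 minutes Printer E does 3/11 of the job, leaving 8/11.
Printer F works at 1/39 per minute, so finishing takes 8/11 ÷ 1/39 = 312/11 minutes.
Total time = 3 + 312/11 = 345/11 minutes.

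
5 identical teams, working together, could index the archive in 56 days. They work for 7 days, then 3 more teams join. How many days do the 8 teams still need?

One team does 1/280 of the job per day.
After 7 days with 5 teams, 1/8 is done (7/8 left).
With 8 teams the rate is 8/280 = 1/35, so the rest takes 7/8 ÷ 1/35 = 245/8 days.

245/8 days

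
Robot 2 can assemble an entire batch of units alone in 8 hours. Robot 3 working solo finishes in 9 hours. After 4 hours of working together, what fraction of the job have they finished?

Combined rate: 1/8 + 1/9 = (9 + 8)/72 = 17/72 per hour.
In 4 hours they complete 4·17/72 = 17/18 of the job.

17/18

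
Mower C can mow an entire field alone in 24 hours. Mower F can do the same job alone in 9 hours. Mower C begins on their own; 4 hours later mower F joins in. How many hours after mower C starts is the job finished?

In the first 4 hours mower C alone does 4/24 = 1/6 of the job, leaving 5/6.
Once everyone is working, combined rate: 1/24 + 1/9 = (3 + 8)/72 = 11/72 per hour.
Remaining 5/6 at 11/72 per hour takes 60/11 hours.
Total from the start = 4 + 60/11 = 104/11 hours.

104/11 hours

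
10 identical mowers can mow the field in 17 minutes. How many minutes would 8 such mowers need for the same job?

85/4 minutes

Total work is 10·17 = 170 mower-minutes.
With 8 mowers: 170/8 = 85/4 minutes.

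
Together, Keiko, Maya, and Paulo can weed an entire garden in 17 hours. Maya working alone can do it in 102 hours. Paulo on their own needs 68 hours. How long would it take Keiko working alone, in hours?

Combined rate is 1/17 per hour.
Known contribution: 1/102 + 1/68 = (2 + 3)/204 = 5/204 per hour.
So Keiko's rate is 1/17 − 5/204 = 7/204, meaning 204/7 hours alone.

204/7 hours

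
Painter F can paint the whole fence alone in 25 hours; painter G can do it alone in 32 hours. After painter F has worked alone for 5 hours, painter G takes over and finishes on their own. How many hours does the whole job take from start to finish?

153/5 hours

In 5 hours painter F does 5/25 = 1/5 of the job, leaving 4/5.
Painter G works at 1/32 per hour, so finishing takes 4/5 ÷ 1/32 = 128/5 hours.
Total time = 5 + 128/5 = 153/5 hours.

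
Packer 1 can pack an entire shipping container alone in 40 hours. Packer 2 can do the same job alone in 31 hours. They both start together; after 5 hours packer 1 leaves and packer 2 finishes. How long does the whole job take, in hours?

In the first 5 hours the combined rate is 71/1240, so 71/248 of the job is done, leaving 177/248.
After packer 1 leaves the rate is 1/31 per hour; the remaining 177/248 takes 177/8 hours.
Total = 5 + 177/8 = 217/8 hours.

217/8 hours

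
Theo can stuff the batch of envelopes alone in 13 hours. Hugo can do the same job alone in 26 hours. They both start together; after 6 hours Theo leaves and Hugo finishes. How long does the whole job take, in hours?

14 hours

In the first 6 hours the combined rate is 3/26, so 9/13 of the job is done, leaving 4/13.
After Theo leaves the rate is 1/26 per hour; the remaining 4/13 takes 8 hours.
Total = 6 + 8 = 14 hours.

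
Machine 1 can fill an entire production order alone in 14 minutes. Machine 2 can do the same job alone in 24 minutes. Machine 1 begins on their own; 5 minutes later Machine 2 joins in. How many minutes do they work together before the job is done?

In the first 5 minutes Machine 1 alone does 5/14 of the job, leaving 9/14.
Once everyone is working, combined rate: 1/14 + 1/24 = (12 + 7)/168 = 19/168 per minute.
Remaining 9/14 at 19/168 per minute takes 108/19 minutes.

108/19 minutes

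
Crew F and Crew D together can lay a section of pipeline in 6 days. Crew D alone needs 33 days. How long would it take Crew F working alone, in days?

22/3 days

Combined rate is 1/6 per day.
Known contribution: 1/33 per day.
So Crew F's rate is 1/6 − 1/33 = 3/22, meaning 22/3 days alone.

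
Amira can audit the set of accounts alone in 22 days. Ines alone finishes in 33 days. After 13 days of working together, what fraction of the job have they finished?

Combined rate: 1/22 + 1/33 = (3 + 2)/66 = 5/66 per day.
In 13 days they complete 13·5/66 = 65/66 of the job.

65/66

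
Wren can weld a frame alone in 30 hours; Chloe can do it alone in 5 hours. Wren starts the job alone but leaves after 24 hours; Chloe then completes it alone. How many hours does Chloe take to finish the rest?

In 24 hours Wren does 24/30 = 4/5 of the job, leaving 1/5.
Chloe works at 1/5 per hour, so finishing takes 1/5 ÷ 1/5 = 1 hour.

1 hour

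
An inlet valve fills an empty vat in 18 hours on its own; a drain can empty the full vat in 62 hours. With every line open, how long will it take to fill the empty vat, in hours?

Net rate = 1/18 − 1/62 = (31 − 9)/558 = 22/558 = 11/279 per hour.
Filling time = 1 ÷ (11/279) = 279/11 hours.

279/11 hours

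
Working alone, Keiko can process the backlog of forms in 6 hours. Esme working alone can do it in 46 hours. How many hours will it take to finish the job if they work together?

69/13 hours

Combined rate: 1/6 + 1/46 = (23 + 3)/138 = 26/138 = 13/69 per hour.
Time = 1 ÷ (13/69) = 69/13 hours.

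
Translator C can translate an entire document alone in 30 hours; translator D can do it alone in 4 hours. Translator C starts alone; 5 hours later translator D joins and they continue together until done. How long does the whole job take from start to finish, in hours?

135/17 hours

In 5 hours translator C does 5/30 = 1/6 of the job, leaving 5/6.
Translator C and translator D together work at 17/60 per hour, so finishing takes 5/6 ÷ 17/60 = 50/17 hours.
Total time = 5 + 50/17 = 135/17 hours.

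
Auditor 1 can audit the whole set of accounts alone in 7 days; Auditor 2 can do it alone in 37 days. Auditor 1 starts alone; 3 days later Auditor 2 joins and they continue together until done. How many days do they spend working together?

In 3 days Auditor 1 does 3/7 of the job, leaving 4/7.
Auditor 1 and Auditor 2 together work at 44/259 per day, so finishing takes 4/7 ÷ 44/259 = 37/11 days.

37/11 days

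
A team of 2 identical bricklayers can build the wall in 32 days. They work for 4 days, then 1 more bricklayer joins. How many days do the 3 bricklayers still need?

56/3 days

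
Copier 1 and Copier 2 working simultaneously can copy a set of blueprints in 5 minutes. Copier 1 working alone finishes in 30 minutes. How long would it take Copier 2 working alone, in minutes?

6 minutes

Combined rate is 1/5 per minute.
Known contribution: 1/30 per minute.
So Copier 2's rate is 1/5 − 1/30 = 1/6, meaning 6 minutes alone.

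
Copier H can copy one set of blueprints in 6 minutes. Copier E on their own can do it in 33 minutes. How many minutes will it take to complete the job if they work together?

Combined rate: 1/6 + 1/33 = (11 + 2)/66 = 13/66 per minute.
Time = 1 ÷ (13/66) = 66/13 minutes.

66/13 minutes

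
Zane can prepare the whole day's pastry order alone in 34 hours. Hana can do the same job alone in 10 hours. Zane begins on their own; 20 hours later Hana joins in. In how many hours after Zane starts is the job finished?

255/11 hours

In the first 20 hours Zane alone does 20/34 = 10/17 of the job, leaving 7/17.
Once everyone is working, combined rate: 1/34 + 1/10 = (5 + 17)/170 = 22/170 = 11/85 per hour.
Remaining 7/17 at 11/85 per hour takes 35/11 hours.
Total from the start = 20 + 35/11 = 255/11 hours.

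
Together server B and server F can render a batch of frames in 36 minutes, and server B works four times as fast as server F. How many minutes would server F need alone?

Let server F's rate be r; then server B's rate is 4r, so together (4 + 1)r = 5r = 1/36.
Thus r = 1/180 per minute.
Server F alone: 180 minutes; server B alone: 45 minutes.

180 minutes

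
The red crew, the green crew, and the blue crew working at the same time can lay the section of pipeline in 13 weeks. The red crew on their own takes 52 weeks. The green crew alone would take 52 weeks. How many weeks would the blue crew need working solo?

Combined rate is 1/13 per week.
Known contribution: 1/52 + 1/52 = (1 + 1)/52 = 2/52 = 1/26 per week.
So the blue crew's rate is 1/13 − 1/26 = 1/26, meaning 26 weeks alone.

26 weeks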